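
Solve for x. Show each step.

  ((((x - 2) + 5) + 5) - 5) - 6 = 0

Step 1. [((((x - 2) + 5) + 5) - 5) - 6 = 0] -6 is outermost — add 6 both sides ⇒ sub: (((x - 2) + 5) + 5) - 5 = 6.
Step 2. [(((x - 2) + 5) + 5) - 5 = 6] add 5: x sits inside (… - 5) ⇒ sub: ((x - 2) + 5) + 5 = 11.
Step 3. [((x - 2) + 5) + 5 = 11] peel the +5: subtract 5 from each side ⇒ sub: (x - 2) + 5 = 6.
Step 4. [(x - 2) + 5 = 6] the outer +5 inverts by subtracting 5. So sub: x - 2 = 1.
Step 5. [x - 2 = 1] the outer -2 inverts by adding 2 ⇒ sub: x = 3.

Answer: x ∈ {3}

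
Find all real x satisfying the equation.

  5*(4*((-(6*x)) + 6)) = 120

Step 1. [5*(4*((-(6*x)) + 6)) = 120] 5 out front; divide by 5. So div: 4*((-(6*x)) + 6) = 24.
Step 2. [4*((-(6*x)) + 6) = 24] LHS = 4·(…); ÷4 both sides ⇒ div: (-(6*x)) + 6 = 6.
Step 3. [(-(6*x)) + 6 = 6] peel the +6: subtract 6 from each side ⇒ sub: -(6*x) = 0.
Step 4. [-(6*x) = 0] flip signs both sides, so neg: 6*x = 0.
Step 5. [6*x = 0] divide by the outer 6 ⇒ div: x = 0.

Answer: x ∈ {0}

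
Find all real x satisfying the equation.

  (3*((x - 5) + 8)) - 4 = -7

Step 1. [(3*((x - 5) + 8)) - 4 = -7] -4 is outermost — add 4 both sides. So sub: 3*((x - 5) + 8) = -3.
Step 2. [3*((x - 5) + 8) = -3] divide by the outer 3, so div: (x - 5) + 8 = -1.
Step 3. [(x - 5) + 8 = -1] +8 is outermost — subtract 8 both sides. So sub: x - 5 = -9.
Step 4. [x - 5 = -9] peel the -5: add 5 from each side, so sub: x = -4.

Answer: x ∈ {-4}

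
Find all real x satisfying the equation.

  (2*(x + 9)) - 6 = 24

Step 1. [(2*(x + 9)) - 6 = 24] -6 is outermost — add 6 both sides. So sub: 2*(x + 9) = 30.
Step 2. [2*(x + 9) = 30] leading coefficient 2: divide by 2. So div: x + 9 = 15.
Step 3. [x + 9 = 15] the outer +9 inverts by subtracting 9. So sub: x = 6.

Answer: x ∈ {6}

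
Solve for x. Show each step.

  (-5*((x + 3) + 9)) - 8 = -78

Step 1. [(-5*((x + 3) + 9)) - 8 = -78] -8 is outermost — add 8 both sides. So sub: -5*((x + 3) + 9) = -70.
Step 2. [-5*((x + 3) + 9) = -70] -5 out front; divide by -5, so div: (x + 3) + 9 = 14.
Step 3. [(x + 3) + 9 = 14] +9 is outermost — subtract 9 both sides, so sub: x + 3 = 5.
Step 4. [x + 3 = 5] +3 is outermost — subtract 3 both sides. So sub: x = 2.

Answer: x ∈ {2}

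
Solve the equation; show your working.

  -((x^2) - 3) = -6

Step 1. [-((x^2) - 3) = -6] leading − — multiply by −1 ⇒ neg: (x^2) - 3 = 6.
Step 2. [(x^2) - 3 = 6] -3 is outermost — add 3 both sides, so sub: x^2 = 9.
Step 3. [x^2 = 9] LHS squared, RHS 9 ≥ 0: apply √ (±) ⇒ sqrt: x = 3 or -3.

Answer: x ∈ {-3, 3}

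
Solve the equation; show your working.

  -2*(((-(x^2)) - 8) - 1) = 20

Step 1. [-2*(((-(x^2)) - 8) - 1) = 20] leading coefficient -2: divide by -2, so div: ((-(x^2)) - 8) - 1 = -10.
Step 2. [((-(x^2)) - 8) - 1 = -10] add 1: x sits inside (… - 1), so sub: (-(x^2)) - 8 = -9.
Step 3. [(-(x^2)) - 8 = -9] peel the -8: add 8 from each side, so sub: -(x^2) = -1.
Step 4. [-(x^2) = -1] leading − — multiply by −1 ⇒ neg: x^2 = 1.
Step 5. [x^2 = 1] √ both sides: 1 ≥ 0 gives two branches ⇒ sqrt: x = 1 or -1.

Answer: x ∈ {-1, 1}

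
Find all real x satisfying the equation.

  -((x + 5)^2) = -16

Step 1. [-((x + 5)^2) = -16] leading − — multiply by −1, so neg: (x + 5)^2 = 16.
Step 2. [(x + 5)^2 = 16] LHS squared, RHS 16 ≥ 0: apply √ (±) ⇒ sqrt: x + 5 = 4 or -4.
Step 3. [x + 5 = 4 or -4] 5 comes off first (subtract 5). So sub: x = -1 or -9.

Answer: x ∈ {-9, -1}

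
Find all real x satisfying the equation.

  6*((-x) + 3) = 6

Step 1. [6*((-x) + 3) = 6] 6·(inner) — divide through by 6 ⇒ div: (-x) + 3 = 1.
Step 2. [(-x) + 3 = 1] +3 is outermost — subtract 3 both sides ⇒ sub: -x = -2.
Step 3. [-x = -2] flip signs both sides, so neg: x = 2.

Answer: x ∈ {2}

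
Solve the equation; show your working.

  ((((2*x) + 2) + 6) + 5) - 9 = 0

Step 1. [((((2*x) + 2) + 6) + 5) - 9 = 0] the outer -9 inverts by adding 9. So sub: (((2*x) + 2) + 6) + 5 = 9.
Step 2. [(((2*x) + 2) + 6) + 5 = 9] peel the +5: subtract 5 from each side ⇒ sub: ((2*x) + 2) + 6 = 4.
Step 3. [((2*x) + 2) + 6 = 4] peel the +6: subtract 6 from each side. So sub: (2*x) + 2 = -2.
Step 4. [(2*x) + 2 = -2] 2 divides every term; factor it out, so factor: x + 1 = -1.
Step 5. [x + 1 = -1] +1 is outermost — subtract 1 both sides, so sub: x = -2.

Answer: x ∈ {-2}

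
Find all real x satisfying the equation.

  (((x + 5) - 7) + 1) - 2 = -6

Step 1. [(((x + 5) - 7) + 1) - 2 = -6] the outer -2 inverts by adding 2, so sub: ((x + 5) - 7) + 1 = -4.
Step 2. [((x + 5) - 7) + 1 = -4] +1 is outermost — subtract 1 both sides, so sub: (x + 5) - 7 = -5.
Step 3. [(x + 5) - 7 = -5] 7 comes off first (add 7) ⇒ sub: x + 5 = 2.
Step 4. [x + 5 = 2] subtract 5: x sits inside (… + 5). So sub: x = -3.

Answer: x ∈ {-3}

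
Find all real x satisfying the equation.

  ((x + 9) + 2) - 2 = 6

Step 1. [((x + 9) + 2) - 2 = 6] 2 comes off first (add 2). So sub: (x + 9) + 2 = 8.
Step 2. [(x + 9) + 2 = 8] the outer +2 inverts by subtracting 2, so sub: x + 9 = 6.
Step 3. [x + 9 = 6] the outer +9 inverts by subtracting 9 ⇒ sub: x = -3.

Answer: x ∈ {-3}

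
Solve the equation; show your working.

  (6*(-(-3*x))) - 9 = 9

Step 1. [(6*(-(-3*x))) - 9 = 9] 9 comes off first (add 9), so sub: 6*(-(-3*x)) = 18.
Step 2. [6*(-(-3*x)) = 18] leading coefficient 6: divide by 6 ⇒ div: -(-3*x) = 3.
Step 3. [-(-3*x) = 3] flip signs both sides ⇒ neg: -3*x = -3.
Step 4. [-3*x = -3] LHS = -3·(…); ÷-3 both sides, so div: x = 1.

Answer: x ∈ {1}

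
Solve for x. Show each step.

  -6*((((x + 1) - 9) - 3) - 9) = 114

Step 1. [-6*((((x + 1) - 9) - 3) - 9) = 114] LHS = -6·(…); ÷-6 both sides, so div: (((x + 1) - 9) - 3) - 9 = -19.
Step 2. [(((x + 1) - 9) - 3) - 9 = -19] -9 is outermost — add 9 both sides, so sub: ((x + 1) - 9) - 3 = -10.
Step 3. [((x + 1) - 9) - 3 = -10] add 3: x sits inside (… - 3), so sub: (x + 1) - 9 = -7.
Step 4. [(x + 1) - 9 = -7] peel the -9: add 9 from each side. So sub: x + 1 = 2.
Step 5. [x + 1 = 2] subtract 1: x sits inside (… + 1). So sub: x = 1.

Answer: x ∈ {1}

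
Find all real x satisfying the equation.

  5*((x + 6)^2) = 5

Step 1. [5*((x + 6)^2) = 5] LHS = 5·(…); ÷5 both sides ⇒ div: (x + 6)^2 = 1.
Step 2. [(x + 6)^2 = 1] √ both sides: 1 ≥ 0 gives two branches, so sqrt: x + 6 = 1 or -1.
Step 3. [x + 6 = 1 or -1] 6 comes off first (subtract 6). So sub: x = -5 or -7.

Answer: x ∈ {-7, -5}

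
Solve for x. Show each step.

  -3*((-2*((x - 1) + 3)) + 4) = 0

Step 1. [-3*((-2*((x - 1) + 3)) + 4) = 0] divide by the outer -3, so div: (-2*((x - 1) + 3)) + 4 = 0.
Step 2. [(-2*((x - 1) + 3)) + 4 = 0] common factor -2 (LHS and 0) — divide through. So factor: ((x - 1) + 3) - 2 = 0.
Step 3. [((x - 1) + 3) - 2 = 0] peel the -2: add 2 from each side, so sub: (x - 1) + 3 = 2.
Step 4. [(x - 1) + 3 = 2] the outer +3 inverts by subtracting 3 ⇒ sub: x - 1 = -1.
Step 5. [x - 1 = -1] the outer -1 inverts by adding 1, so sub: x = 0.

Answer: x ∈ {0}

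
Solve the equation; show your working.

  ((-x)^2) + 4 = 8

Step 1. [((-x)^2) + 4 = 8] peel the +4: subtract 4 from each side ⇒ sub: (-x)^2 = 4.
Step 2. [(-x)^2 = 4] √ both sides: 4 ≥ 0 gives two branches, so sqrt: -x = 2 or -2.
Step 3. [-x = 2 or -2] LHS negated; negate both sides. So neg: x = -2 or 2.

Answer: x ∈ {-2, 2}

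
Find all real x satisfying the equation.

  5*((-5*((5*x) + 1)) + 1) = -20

Step 1. [5*((-5*((5*x) + 1)) + 1) = -20] LHS = 5·(…); ÷5 both sides, so div: (-5*((5*x) + 1)) + 1 = -4.
Step 2. [(-5*((5*x) + 1)) + 1 = -4] the outer +1 inverts by subtracting 1, so sub: -5*((5*x) + 1) = -5.
Step 3. [-5*((5*x) + 1) = -5] -5·(inner) — divide through by -5, so div: (5*x) + 1 = 1.
Step 4. [(5*x) + 1 = 1] subtract 1: x sits inside (… + 1), so sub: 5*x = 0.
Step 5. [5*x = 0] 5·(inner) — divide through by 5, so div: x = 0.

Answer: x ∈ {0}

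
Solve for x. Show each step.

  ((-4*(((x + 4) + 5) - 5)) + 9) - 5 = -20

Step 1. [((-4*(((x + 4) + 5) - 5)) + 9) - 5 = -20] add 5: x sits inside (… - 5) ⇒ sub: (-4*(((x + 4) + 5) - 5)) + 9 = -15.
Step 2. [(-4*(((x + 4) + 5) - 5)) + 9 = -15] subtract 9: x sits inside (… + 9), so sub: -4*(((x + 4) + 5) - 5) = -24.
Step 3. [-4*(((x + 4) + 5) - 5) = -24] leading coefficient -4: divide by -4, so div: ((x + 4) + 5) - 5 = 6.
Step 4. [((x + 4) + 5) - 5 = 6] the outer -5 inverts by adding 5, so sub: (x + 4) + 5 = 11.
Step 5. [(x + 4) + 5 = 11] the outer +5 inverts by subtracting 5, so sub: x + 4 = 6.
Step 6. [x + 4 = 6] 4 comes off first (subtract 4). So sub: x = 2.

Answer: x ∈ {2}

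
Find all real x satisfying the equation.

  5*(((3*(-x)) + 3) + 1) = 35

Step 1. [5*(((3*(-x)) + 3) + 1) = 35] 5 out front; divide by 5 ⇒ div: ((3*(-x)) + 3) + 1 = 7.
Step 2. [((3*(-x)) + 3) + 1 = 7] peel the +1: subtract 1 from each side ⇒ sub: (3*(-x)) + 3 = 6.
Step 3. [(3*(-x)) + 3 = 6] 3 | LHS and 3 | 6: pull 3 out ⇒ factor: (-x) + 1 = 2.
Step 4. [(-x) + 1 = 2] the outer +1 inverts by subtracting 1. So sub: -x = 1.
Step 5. [-x = 1] flip signs both sides ⇒ neg: x = -1.

Answer: x ∈ {-1}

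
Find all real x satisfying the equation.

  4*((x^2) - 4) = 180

Step 1. [4*((x^2) - 4) = 180] 4·(inner) — divide through by 4 ⇒ div: (x^2) - 4 = 45.
Step 2. [(x^2) - 4 = 45] the outer -4 inverts by adding 4. So sub: x^2 = 49.
Step 3. [x^2 = 49] LHS squared, RHS 49 ≥ 0: apply √ (±), so sqrt: x = 7 or -7.

Answer: x ∈ {-7, 7}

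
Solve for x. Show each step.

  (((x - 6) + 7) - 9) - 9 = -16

Step 1. [(((x - 6) + 7) - 9) - 9 = -16] the outer -9 inverts by adding 9 ⇒ sub: ((x - 6) + 7) - 9 = -7.
Step 2. [((x - 6) + 7) - 9 = -7] 9 comes off first (add 9) ⇒ sub: (x - 6) + 7 = 2.
Step 3. [(x - 6) + 7 = 2] subtract 7: x sits inside (… + 7) ⇒ sub: x - 6 = -5.
Step 4. [x - 6 = -5] peel the -6: add 6 from each side, so sub: x = 1.

Answer: x ∈ {1}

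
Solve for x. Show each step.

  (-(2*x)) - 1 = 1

Step 1. [(-(2*x)) - 1 = 1] the outer -1 inverts by adding 1 ⇒ sub: -(2*x) = 2.
Step 2. [-(2*x) = 2] leading − — multiply by −1 ⇒ neg: 2*x = -2.
Step 3. [2*x = -2] LHS = 2·(…); ÷2 both sides. So div: x = -1.

Answer: x ∈ {-1}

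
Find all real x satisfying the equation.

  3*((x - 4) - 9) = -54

Step 1. [3*((x - 4) - 9) = -54] 3·(inner) — divide through by 3. So div: (x - 4) - 9 = -18.
Step 2. [(x - 4) - 9 = -18] 9 comes off first (add 9), so sub: x - 4 = -9.
Step 3. [x - 4 = -9] the outer -4 inverts by adding 4 ⇒ sub: x = -5.

Answer: x ∈ {-5}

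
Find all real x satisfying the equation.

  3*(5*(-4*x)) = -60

Step 1. [3*(5*(-4*x)) = -60] 3·(inner) — divide through by 3, so div: 5*(-4*x) = -20.
Step 2. [5*(-4*x) = -20] LHS = 5·(…); ÷5 both sides, so div: -4*x = -4.
Step 3. [-4*x = -4] LHS = -4·(…); ÷-4 both sides ⇒ div: x = 1.

Answer: x ∈ {1}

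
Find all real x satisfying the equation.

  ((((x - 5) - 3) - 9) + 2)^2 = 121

Step 1. [((((x - 5) - 3) - 9) + 2)^2 = 121] √ both sides: 121 ≥ 0 gives two branches. So sqrt: (((x - 5) - 3) - 9) + 2 = 11 or -11.
Step 2. [(((x - 5) - 3) - 9) + 2 = 11 or -11] subtract 2: x sits inside (… + 2), so sub: ((x - 5) - 3) - 9 = 9 or -13.
Step 3. [((x - 5) - 3) - 9 = 9 or -13] the outer -9 inverts by adding 9. So sub: (x - 5) - 3 = 18 or -4.
Step 4. [(x - 5) - 3 = 18 or -4] the outer -3 inverts by adding 3. So sub: x - 5 = 21 or -1.
Step 5. [x - 5 = 21 or -1] -5 is outermost — add 5 both sides ⇒ sub: x = 26 or 4.

Answer: x ∈ {4, 26}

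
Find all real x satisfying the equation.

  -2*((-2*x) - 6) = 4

Step 1. [-2*((-2*x) - 6) = 4] -2 out front; divide by -2. So div: (-2*x) - 6 = -2.
Step 2. [(-2*x) - 6 = -2] common factor -2 (LHS and -2) — divide through ⇒ factor: x + 3 = 1.
Step 3. [x + 3 = 1] subtract 3: x sits inside (… + 3), so sub: x = -2.

Answer: x ∈ {-2}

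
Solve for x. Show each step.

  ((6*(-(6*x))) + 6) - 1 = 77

Step 1. [((6*(-(6*x))) + 6) - 1 = 77] add 1: x sits inside (… - 1) ⇒ sub: (6*(-(6*x))) + 6 = 78.
Step 2. [(6*(-(6*x))) + 6 = 78] 6 | LHS and 6 | 78: pull 6 out ⇒ factor: (-(6*x)) + 1 = 13.
Step 3. [(-(6*x)) + 1 = 13] subtract 1: x sits inside (… + 1), so sub: -(6*x) = 12.
Step 4. [-(6*x) = 12] LHS negated; negate both sides ⇒ neg: 6*x = -12.
Step 5. [6*x = -12] 6·(inner) — divide through by 6, so div: x = -2.

Answer: x ∈ {-2}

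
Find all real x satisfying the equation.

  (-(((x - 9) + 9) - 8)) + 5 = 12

Step 1. [(-(((x - 9) + 9) - 8)) + 5 = 12] peel the +5: subtract 5 from each side, so sub: -(((x - 9) + 9) - 8) = 7.
Step 2. [-(((x - 9) + 9) - 8) = 7] leading − — multiply by −1. So neg: ((x - 9) + 9) - 8 = -7.
Step 3. [((x - 9) + 9) - 8 = -7] add 8: x sits inside (… - 8) ⇒ sub: (x - 9) + 9 = 1.
Step 4. [(x - 9) + 9 = 1] +9 is outermost — subtract 9 both sides. So sub: x - 9 = -8.
Step 5. [x - 9 = -8] the outer -9 inverts by adding 9. So sub: x = 1.

Answer: x ∈ {1}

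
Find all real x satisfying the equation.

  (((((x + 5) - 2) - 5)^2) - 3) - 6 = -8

Step 1. [(((((x + 5) - 2) - 5)^2) - 3) - 6 = -8] 6 comes off first (add 6), so sub: ((((x + 5) - 2) - 5)^2) - 3 = -2.
Step 2. [((((x + 5) - 2) - 5)^2) - 3 = -2] peel the -3: add 3 from each side, so sub: (((x + 5) - 2) - 5)^2 = 1.
Step 3. [(((x + 5) - 2) - 5)^2 = 1] LHS squared, RHS 1 ≥ 0: apply √ (±), so sqrt: ((x + 5) - 2) - 5 = 1 or -1.
Step 4. [((x + 5) - 2) - 5 = 1 or -1] the outer -5 inverts by adding 5 ⇒ sub: (x + 5) - 2 = 6 or 4.
Step 5. [(x + 5) - 2 = 6 or 4] 2 comes off first (add 2). So sub: x + 5 = 8 or 6.
Step 6. [x + 5 = 8 or 6] peel the +5: subtract 5 from each side ⇒ sub: x = 3 or 1.

Answer: x ∈ {1, 3}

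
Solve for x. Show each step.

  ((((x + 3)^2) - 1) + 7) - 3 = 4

Step 1. [((((x + 3)^2) - 1) + 7) - 3 = 4] peel the -3: add 3 from each side. So sub: (((x + 3)^2) - 1) + 7 = 7.
Step 2. [(((x + 3)^2) - 1) + 7 = 7] peel the +7: subtract 7 from each side, so sub: ((x + 3)^2) - 1 = 0.
Step 3. [((x + 3)^2) - 1 = 0] 1 comes off first (add 1) ⇒ sub: (x + 3)^2 = 1.
Step 4. [(x + 3)^2 = 1] 1 ≥ 0, LHS is (·)² — take ±√. So sqrt: x + 3 = 1 or -1.
Step 5. [x + 3 = 1 or -1] subtract 3: x sits inside (… + 3). So sub: x = -2 or -4.

Answer: x ∈ {-4, -2}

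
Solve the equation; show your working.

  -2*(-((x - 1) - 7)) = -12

Step 1. [-2*(-((x - 1) - 7)) = -12] -2·(inner) — divide through by -2, so div: -((x - 1) - 7) = 6.
Step 2. [-((x - 1) - 7) = 6] flip signs both sides, so neg: (x - 1) - 7 = -6.
Step 3. [(x - 1) - 7 = -6] 7 comes off first (add 7) ⇒ sub: x - 1 = 1.
Step 4. [x - 1 = 1] 1 comes off first (add 1). So sub: x = 2.

Answer: x ∈ {2}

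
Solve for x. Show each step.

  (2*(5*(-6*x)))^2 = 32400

Step 1. [(2*(5*(-6*x)))^2 = 32400] 32400 ≥ 0, LHS is (·)² — take ±√ ⇒ sqrt: 2*(5*(-6*x)) = 180 or -180.
Step 2. [2*(5*(-6*x)) = 180 or -180] leading coefficient 2: divide by 2. So div: 5*(-6*x) = 90 or -90.
Step 3. [5*(-6*x) = 90 or -90] leading coefficient 5: divide by 5, so div: -6*x = 18 or -18.
Step 4. [-6*x = 18 or -18] leading coefficient -6: divide by -6 ⇒ div: x = -3 or 3.

Answer: x ∈ {-3, 3}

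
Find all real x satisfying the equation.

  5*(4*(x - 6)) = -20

Step 1. [5*(4*(x - 6)) = -20] LHS = 5·(…); ÷5 both sides. So div: 4*(x - 6) = -4.
Step 2. [4*(x - 6) = -4] 4 out front; divide by 4. So div: x - 6 = -1.
Step 3. [x - 6 = -1] -6 is outermost — add 6 both sides ⇒ sub: x = 5.

Answer: x ∈ {5}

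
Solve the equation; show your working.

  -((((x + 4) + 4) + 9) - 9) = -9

Step 1. [-((((x + 4) + 4) + 9) - 9) = -9] leading − — multiply by −1, so neg: (((x + 4) + 4) + 9) - 9 = 9.
Step 2. [(((x + 4) + 4) + 9) - 9 = 9] -9 is outermost — add 9 both sides ⇒ sub: ((x + 4) + 4) + 9 = 18.
Step 3. [((x + 4) + 4) + 9 = 18] subtract 9: x sits inside (… + 9) ⇒ sub: (x + 4) + 4 = 9.
Step 4. [(x + 4) + 4 = 9] +4 is outermost — subtract 4 both sides. So sub: x + 4 = 5.
Step 5. [x + 4 = 5] the outer +4 inverts by subtracting 4 ⇒ sub: x = 1.

Answer: x ∈ {1}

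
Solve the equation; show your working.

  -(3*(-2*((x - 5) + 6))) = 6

Step 1. [-(3*(-2*((x - 5) + 6))) = 6] LHS negated; negate both sides ⇒ neg: 3*(-2*((x - 5) + 6)) = -6.
Step 2. [3*(-2*((x - 5) + 6)) = -6] LHS = 3·(…); ÷3 both sides ⇒ div: -2*((x - 5) + 6) = -2.
Step 3. [-2*((x - 5) + 6) = -2] -2·(inner) — divide through by -2. So div: (x - 5) + 6 = 1.
Step 4. [(x - 5) + 6 = 1] subtract 6: x sits inside (… + 6) ⇒ sub: x - 5 = -5.
Step 5. [x - 5 = -5] 5 comes off first (add 5), so sub: x = 0.

Answer: x ∈ {0}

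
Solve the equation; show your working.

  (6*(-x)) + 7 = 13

Step 1. [(6*(-x)) + 7 = 13] the outer +7 inverts by subtracting 7 ⇒ sub: 6*(-x) = 6.
Step 2. [6*(-x) = 6] 6 out front; divide by 6. So div: -x = 1.
Step 3. [-x = 1] flip signs both sides ⇒ neg: x = -1.

Answer: x ∈ {-1}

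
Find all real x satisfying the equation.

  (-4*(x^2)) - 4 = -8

Step 1. [(-4*(x^2)) - 4 = -8] common factor -4 (LHS and -8) — divide through. So factor: (x^2) + 1 = 2.
Step 2. [(x^2) + 1 = 2] +1 is outermost — subtract 1 both sides. So sub: x^2 = 1.
Step 3. [x^2 = 1] √ both sides: 1 ≥ 0 gives two branches ⇒ sqrt: x = 1 or -1.

Answer: x ∈ {-1, 1}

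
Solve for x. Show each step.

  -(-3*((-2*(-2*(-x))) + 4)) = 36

Step 1. [-(-3*((-2*(-2*(-x))) + 4)) = 36] LHS negated; negate both sides. So neg: -3*((-2*(-2*(-x))) + 4) = -36.
Step 2. [-3*((-2*(-2*(-x))) + 4) = -36] -3·(inner) — divide through by -3. So div: (-2*(-2*(-x))) + 4 = 12.
Step 3. [(-2*(-2*(-x))) + 4 = 12] subtract 4: x sits inside (… + 4). So sub: -2*(-2*(-x)) = 8.
Step 4. [-2*(-2*(-x)) = 8] leading coefficient -2: divide by -2. So div: -2*(-x) = -4.
Step 5. [-2*(-x) = -4] divide by the outer -2 ⇒ div: -x = 2.
Step 6. [-x = 2] LHS negated; negate both sides, so neg: x = -2.

Answer: x ∈ {-2}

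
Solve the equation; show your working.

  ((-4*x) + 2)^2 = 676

Step 1. [((-4*x) + 2)^2 = 676] 676 ≥ 0, LHS is (·)² — take ±√. So sqrt: (-4*x) + 2 = 26 or -26.
Step 2. [(-4*x) + 2 = 26 or -26] subtract 2: x sits inside (… + 2), so sub: -4*x = 24 or -28.
Step 3. [-4*x = 24 or -28] divide by the outer -4 ⇒ div: x = -6 or 7.

Answer: x ∈ {-6, 7}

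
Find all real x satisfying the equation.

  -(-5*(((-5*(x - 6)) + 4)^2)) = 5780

Step 1. [-(-5*(((-5*(x - 6)) + 4)^2)) = 5780] leading − — multiply by −1, so neg: -5*(((-5*(x - 6)) + 4)^2) = -5780.
Step 2. [-5*(((-5*(x - 6)) + 4)^2) = -5780] divide by the outer -5. So div: ((-5*(x - 6)) + 4)^2 = 1156.
Step 3. [((-5*(x - 6)) + 4)^2 = 1156] LHS squared, RHS 1156 ≥ 0: apply √ (±) ⇒ sqrt: (-5*(x - 6)) + 4 = 34 or -34.
Step 4. [(-5*(x - 6)) + 4 = 34 or -34] the outer +4 inverts by subtracting 4, so sub: -5*(x - 6) = 30 or -38.
Step 5. [-5*(x - 6) = 30 or -38] leading coefficient -5: divide by -5, so div: x - 6 = -6 or 38/5.
Step 6. [x - 6 = -6 or 38/5] add 6: x sits inside (… - 6). So sub: x = 0 or 68/5.

Answer: x ∈ {0, 68/5}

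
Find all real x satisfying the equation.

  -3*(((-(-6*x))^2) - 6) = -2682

Step 1. [-3*(((-(-6*x))^2) - 6) = -2682] leading coefficient -3: divide by -3 ⇒ div: ((-(-6*x))^2) - 6 = 894.
Step 2. [((-(-6*x))^2) - 6 = 894] peel the -6: add 6 from each side ⇒ sub: (-(-6*x))^2 = 900.
Step 3. [(-(-6*x))^2 = 900] LHS squared, RHS 900 ≥ 0: apply √ (±). So sqrt: -(-6*x) = 30 or -30.
Step 4. [-(-6*x) = 30 or -30] LHS negated; negate both sides. So neg: -6*x = -30 or 30.
Step 5. [-6*x = -30 or 30] -6·(inner) — divide through by -6, so div: x = 5 or -5.

Answer: x ∈ {-5, 5}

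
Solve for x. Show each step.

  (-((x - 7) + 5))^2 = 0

Step 1. [(-((x - 7) + 5))^2 = 0] 0 ≥ 0, LHS is (·)² — take ±√ ⇒ sqrt: -((x - 7) + 5) = 0.
Step 2. [-((x - 7) + 5) = 0] LHS negated; negate both sides ⇒ neg: (x - 7) + 5 = 0.
Step 3. [(x - 7) + 5 = 0] subtract 5: x sits inside (… + 5), so sub: x - 7 = -5.
Step 4. [x - 7 = -5] add 7: x sits inside (… - 7), so sub: x = 2.

Answer: x ∈ {2}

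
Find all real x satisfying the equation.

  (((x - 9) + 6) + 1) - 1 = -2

Step 1. [(((x - 9) + 6) + 1) - 1 = -2] 1 comes off first (add 1), so sub: ((x - 9) + 6) + 1 = -1.
Step 2. [((x - 9) + 6) + 1 = -1] peel the +1: subtract 1 from each side. So sub: (x - 9) + 6 = -2.
Step 3. [(x - 9) + 6 = -2] subtract 6: x sits inside (… + 6) ⇒ sub: x - 9 = -8.
Step 4. [x - 9 = -8] the outer -9 inverts by adding 9 ⇒ sub: x = 1.

Answer: x ∈ {1}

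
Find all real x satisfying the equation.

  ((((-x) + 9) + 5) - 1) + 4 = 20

Step 1. [((((-x) + 9) + 5) - 1) + 4 = 20] +4 is outermost — subtract 4 both sides ⇒ sub: (((-x) + 9) + 5) - 1 = 16.
Step 2. [(((-x) + 9) + 5) - 1 = 16] the outer -1 inverts by adding 1. So sub: ((-x) + 9) + 5 = 17.
Step 3. [((-x) + 9) + 5 = 17] subtract 5: x sits inside (… + 5) ⇒ sub: (-x) + 9 = 12.
Step 4. [(-x) + 9 = 12] peel the +9: subtract 9 from each side, so sub: -x = 3.
Step 5. [-x = 3] flip signs both sides ⇒ neg: x = -3.

Answer: x ∈ {-3}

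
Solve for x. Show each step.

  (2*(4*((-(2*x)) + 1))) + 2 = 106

Step 1. [(2*(4*((-(2*x)) + 1))) + 2 = 106] 2 divides every term; factor it out, so factor: (4*((-(2*x)) + 1)) + 1 = 53.
Step 2. [(4*((-(2*x)) + 1)) + 1 = 53] peel the +1: subtract 1 from each side, so sub: 4*((-(2*x)) + 1) = 52.
Step 3. [4*((-(2*x)) + 1) = 52] LHS = 4·(…); ÷4 both sides, so div: (-(2*x)) + 1 = 13.
Step 4. [(-(2*x)) + 1 = 13] the outer +1 inverts by subtracting 1. So sub: -(2*x) = 12.
Step 5. [-(2*x) = 12] leading − — multiply by −1. So neg: 2*x = -12.
Step 6. [2*x = -12] leading coefficient 2: divide by 2 ⇒ div: x = -6.

Answer: x ∈ {-6}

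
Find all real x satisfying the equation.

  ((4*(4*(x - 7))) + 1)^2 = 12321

Step 1. [((4*(4*(x - 7))) + 1)^2 = 12321] 12321 ≥ 0, LHS is (·)² — take ±√, so sqrt: (4*(4*(x - 7))) + 1 = 111 or -111.
Step 2. [(4*(4*(x - 7))) + 1 = 111 or -111] +1 is outermost — subtract 1 both sides ⇒ sub: 4*(4*(x - 7)) = 110 or -112.
Step 3. [4*(4*(x - 7)) = 110 or -112] leading coefficient 4: divide by 4, so div: 4*(x - 7) = 55/2 or -28.
Step 4. [4*(x - 7) = 55/2 or -28] LHS = 4·(…); ÷4 both sides ⇒ div: x - 7 = 55/8 or -7.
Step 5. [x - 7 = 55/8 or -7] -7 is outermost — add 7 both sides, so sub: x = 111/8 or 0.

Answer: x ∈ {0, 111/8}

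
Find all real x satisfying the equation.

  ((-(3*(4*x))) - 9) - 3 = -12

Step 1. [((-(3*(4*x))) - 9) - 3 = -12] peel the -3: add 3 from each side, so sub: (-(3*(4*x))) - 9 = -9.
Step 2. [(-(3*(4*x))) - 9 = -9] peel the -9: add 9 from each side, so sub: -(3*(4*x)) = 0.
Step 3. [-(3*(4*x)) = 0] flip signs both sides. So neg: 3*(4*x) = 0.
Step 4. [3*(4*x) = 0] 3 out front; divide by 3 ⇒ div: 4*x = 0.
Step 5. [4*x = 0] 4 out front; divide by 4, so div: x = 0.

Answer: x ∈ {0}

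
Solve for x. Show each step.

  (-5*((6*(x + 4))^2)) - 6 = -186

Step 1. [(-5*((6*(x + 4))^2)) - 6 = -186] add 6: x sits inside (… - 6) ⇒ sub: -5*((6*(x + 4))^2) = -180.
Step 2. [-5*((6*(x + 4))^2) = -180] -5 out front; divide by -5 ⇒ div: (6*(x + 4))^2 = 36.
Step 3. [(6*(x + 4))^2 = 36] 36 ≥ 0, LHS is (·)² — take ±√ ⇒ sqrt: 6*(x + 4) = 6 or -6.
Step 4. [6*(x + 4) = 6 or -6] LHS = 6·(…); ÷6 both sides, so div: x + 4 = 1 or -1.
Step 5. [x + 4 = 1 or -1] subtract 4: x sits inside (… + 4), so sub: x = -3 or -5.

Answer: x ∈ {-5, -3}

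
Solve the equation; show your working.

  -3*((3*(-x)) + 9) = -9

Step 1. [-3*((3*(-x)) + 9) = -9] -3·(inner) — divide through by -3. So div: (3*(-x)) + 9 = 3.
Step 2. [(3*(-x)) + 9 = 3] common factor 3 (LHS and 3) — divide through, so factor: (-x) + 3 = 1.
Step 3. [(-x) + 3 = 1] +3 is outermost — subtract 3 both sides ⇒ sub: -x = -2.
Step 4. [-x = -2] flip signs both sides, so neg: x = 2.

Answer: x ∈ {2}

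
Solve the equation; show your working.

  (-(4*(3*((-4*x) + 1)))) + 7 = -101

Step 1. [(-(4*(3*((-4*x) + 1)))) + 7 = -101] peel the +7: subtract 7 from each side ⇒ sub: -(4*(3*((-4*x) + 1))) = -108.
Step 2. [-(4*(3*((-4*x) + 1))) = -108] flip signs both sides, so neg: 4*(3*((-4*x) + 1)) = 108.
Step 3. [4*(3*((-4*x) + 1)) = 108] 4·(inner) — divide through by 4 ⇒ div: 3*((-4*x) + 1) = 27.
Step 4. [3*((-4*x) + 1) = 27] 3·(inner) — divide through by 3. So div: (-4*x) + 1 = 9.
Step 5. [(-4*x) + 1 = 9] +1 is outermost — subtract 1 both sides. So sub: -4*x = 8.
Step 6. [-4*x = 8] -4 out front; divide by -4, so div: x = -2.

Answer: x ∈ {-2}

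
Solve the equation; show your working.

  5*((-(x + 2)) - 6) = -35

Step 1. [5*((-(x + 2)) - 6) = -35] divide by the outer 5. So div: (-(x + 2)) - 6 = -7.
Step 2. [(-(x + 2)) - 6 = -7] 6 comes off first (add 6). So sub: -(x + 2) = -1.
Step 3. [-(x + 2) = -1] flip signs both sides ⇒ neg: x + 2 = 1.
Step 4. [x + 2 = 1] +2 is outermost — subtract 2 both sides. So sub: x = -1.

Answer: x ∈ {-1}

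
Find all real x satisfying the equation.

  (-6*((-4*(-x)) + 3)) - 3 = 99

Step 1. [(-6*((-4*(-x)) + 3)) - 3 = 99] add 3: x sits inside (… - 3) ⇒ sub: -6*((-4*(-x)) + 3) = 102.
Step 2. [-6*((-4*(-x)) + 3) = 102] LHS = -6·(…); ÷-6 both sides. So div: (-4*(-x)) + 3 = -17.
Step 3. [(-4*(-x)) + 3 = -17] +3 is outermost — subtract 3 both sides. So sub: -4*(-x) = -20.
Step 4. [-4*(-x) = -20] leading coefficient -4: divide by -4 ⇒ div: -x = 5.
Step 5. [-x = 5] LHS negated; negate both sides ⇒ neg: x = -5.

Answer: x ∈ {-5}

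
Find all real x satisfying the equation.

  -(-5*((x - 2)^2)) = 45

Step 1. [-(-5*((x - 2)^2)) = 45] flip signs both sides. So neg: -5*((x - 2)^2) = -45.
Step 2. [-5*((x - 2)^2) = -45] LHS = -5·(…); ÷-5 both sides. So div: (x - 2)^2 = 9.
Step 3. [(x - 2)^2 = 9] 9 ≥ 0, LHS is (·)² — take ±√. So sqrt: x - 2 = 3 or -3.
Step 4. [x - 2 = 3 or -3] 2 comes off first (add 2). So sub: x = 5 or -1.

Answer: x ∈ {-1, 5}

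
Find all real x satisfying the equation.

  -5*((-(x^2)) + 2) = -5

Step 1. [-5*((-(x^2)) + 2) = -5] -5 out front; divide by -5. So div: (-(x^2)) + 2 = 1.
Step 2. [(-(x^2)) + 2 = 1] 2 comes off first (subtract 2). So sub: -(x^2) = -1.
Step 3. [-(x^2) = -1] leading − — multiply by −1, so neg: x^2 = 1.
Step 4. [x^2 = 1] √ both sides: 1 ≥ 0 gives two branches, so sqrt: x = 1 or -1.

Answer: x ∈ {-1, 1}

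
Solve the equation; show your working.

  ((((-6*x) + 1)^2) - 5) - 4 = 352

Step 1. [((((-6*x) + 1)^2) - 5) - 4 = 352] peel the -4: add 4 from each side, so sub: (((-6*x) + 1)^2) - 5 = 356.
Step 2. [(((-6*x) + 1)^2) - 5 = 356] add 5: x sits inside (… - 5) ⇒ sub: ((-6*x) + 1)^2 = 361.
Step 3. [((-6*x) + 1)^2 = 361] LHS squared, RHS 361 ≥ 0: apply √ (±). So sqrt: (-6*x) + 1 = 19 or -19.
Step 4. [(-6*x) + 1 = 19 or -19] peel the +1: subtract 1 from each side, so sub: -6*x = 18 or -20.
Step 5. [-6*x = 18 or -20] -6·(inner) — divide through by -6, so div: x = -3 or 10/3.

Answer: x ∈ {-3, 10/3}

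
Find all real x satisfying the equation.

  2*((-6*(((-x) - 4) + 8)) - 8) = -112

Step 1. [2*((-6*(((-x) - 4) + 8)) - 8) = -112] leading coefficient 2: divide by 2 ⇒ div: (-6*(((-x) - 4) + 8)) - 8 = -56.
Step 2. [(-6*(((-x) - 4) + 8)) - 8 = -56] peel the -8: add 8 from each side. So sub: -6*(((-x) - 4) + 8) = -48.
Step 3. [-6*(((-x) - 4) + 8) = -48] LHS = -6·(…); ÷-6 both sides, so div: ((-x) - 4) + 8 = 8.
Step 4. [((-x) - 4) + 8 = 8] subtract 8: x sits inside (… + 8). So sub: (-x) - 4 = 0.
Step 5. [(-x) - 4 = 0] add 4: x sits inside (… - 4) ⇒ sub: -x = 4.
Step 6. [-x = 4] leading − — multiply by −1 ⇒ neg: x = -4.

Answer: x ∈ {-4}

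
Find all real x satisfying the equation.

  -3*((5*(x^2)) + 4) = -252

Step 1. [-3*((5*(x^2)) + 4) = -252] LHS = -3·(…); ÷-3 both sides, so div: (5*(x^2)) + 4 = 84.
Step 2. [(5*(x^2)) + 4 = 84] 4 comes off first (subtract 4) ⇒ sub: 5*(x^2) = 80.
Step 3. [5*(x^2) = 80] leading coefficient 5: divide by 5 ⇒ div: x^2 = 16.
Step 4. [x^2 = 16] √ both sides: 16 ≥ 0 gives two branches ⇒ sqrt: x = 4 or -4.

Answer: x ∈ {-4, 4}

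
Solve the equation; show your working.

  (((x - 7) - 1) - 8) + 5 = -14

Step 1. [(((x - 7) - 1) - 8) + 5 = -14] the outer +5 inverts by subtracting 5 ⇒ sub: ((x - 7) - 1) - 8 = -19.
Step 2. [((x - 7) - 1) - 8 = -19] peel the -8: add 8 from each side ⇒ sub: (x - 7) - 1 = -11.
Step 3. [(x - 7) - 1 = -11] -1 is outermost — add 1 both sides ⇒ sub: x - 7 = -10.
Step 4. [x - 7 = -10] peel the -7: add 7 from each side. So sub: x = -3.

Answer: x ∈ {-3}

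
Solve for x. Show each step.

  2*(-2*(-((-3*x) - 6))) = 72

Step 1. [2*(-2*(-((-3*x) - 6))) = 72] LHS = 2·(…); ÷2 both sides, so div: -2*(-((-3*x) - 6)) = 36.
Step 2. [-2*(-((-3*x) - 6)) = 36] -2·(inner) — divide through by -2 ⇒ div: -((-3*x) - 6) = -18.
Step 3. [-((-3*x) - 6) = -18] LHS negated; negate both sides, so neg: (-3*x) - 6 = 18.
Step 4. [(-3*x) - 6 = 18] -6 is outermost — add 6 both sides. So sub: -3*x = 24.
Step 5. [-3*x = 24] divide by the outer -3, so div: x = -8.

Answer: x ∈ {-8}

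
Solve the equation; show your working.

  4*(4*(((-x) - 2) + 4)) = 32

Step 1. [4*(4*(((-x) - 2) + 4)) = 32] divide by the outer 4 ⇒ div: 4*(((-x) - 2) + 4) = 8.
Step 2. [4*(((-x) - 2) + 4) = 8] 4·(inner) — divide through by 4 ⇒ div: ((-x) - 2) + 4 = 2.
Step 3. [((-x) - 2) + 4 = 2] 4 comes off first (subtract 4), so sub: (-x) - 2 = -2.
Step 4. [(-x) - 2 = -2] 2 comes off first (add 2). So sub: -x = 0.
Step 5. [-x = 0] leading − — multiply by −1, so neg: x = 0.

Answer: x ∈ {0}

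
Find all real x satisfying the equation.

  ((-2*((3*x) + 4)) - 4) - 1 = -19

Step 1. [((-2*((3*x) + 4)) - 4) - 1 = -19] peel the -1: add 1 from each side, so sub: (-2*((3*x) + 4)) - 4 = -18.
Step 2. [(-2*((3*x) + 4)) - 4 = -18] add 4: x sits inside (… - 4). So sub: -2*((3*x) + 4) = -14.
Step 3. [-2*((3*x) + 4) = -14] LHS = -2·(…); ÷-2 both sides, so div: (3*x) + 4 = 7.
Step 4. [(3*x) + 4 = 7] the outer +4 inverts by subtracting 4, so sub: 3*x = 3.
Step 5. [3*x = 3] leading coefficient 3: divide by 3, so div: x = 1.

Answer: x ∈ {1}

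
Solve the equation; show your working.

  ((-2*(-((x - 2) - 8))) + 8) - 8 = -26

Step 1. [((-2*(-((x - 2) - 8))) + 8) - 8 = -26] peel the -8: add 8 from each side, so sub: (-2*(-((x - 2) - 8))) + 8 = -18.
Step 2. [(-2*(-((x - 2) - 8))) + 8 = -18] common factor -2 (LHS and -18) — divide through ⇒ factor: (-((x - 2) - 8)) - 4 = 9.
Step 3. [(-((x - 2) - 8)) - 4 = 9] add 4: x sits inside (… - 4). So sub: -((x - 2) - 8) = 13.
Step 4. [-((x - 2) - 8) = 13] LHS negated; negate both sides ⇒ neg: (x - 2) - 8 = -13.
Step 5. [(x - 2) - 8 = -13] the outer -8 inverts by adding 8, so sub: x - 2 = -5.
Step 6. [x - 2 = -5] -2 is outermost — add 2 both sides ⇒ sub: x = -3.

Answer: x ∈ {-3}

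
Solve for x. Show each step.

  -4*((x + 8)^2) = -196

Step 1. [-4*((x + 8)^2) = -196] leading coefficient -4: divide by -4 ⇒ div: (x + 8)^2 = 49.
Step 2. [(x + 8)^2 = 49] 49 ≥ 0, LHS is (·)² — take ±√, so sqrt: x + 8 = 7 or -7.
Step 3. [x + 8 = 7 or -7] peel the +8: subtract 8 from each side, so sub: x = -1 or -15.

Answer: x ∈ {-15, -1}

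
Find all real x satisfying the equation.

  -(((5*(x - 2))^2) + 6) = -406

Step 1. [-(((5*(x - 2))^2) + 6) = -406] LHS negated; negate both sides. So neg: ((5*(x - 2))^2) + 6 = 406.
Step 2. [((5*(x - 2))^2) + 6 = 406] peel the +6: subtract 6 from each side, so sub: (5*(x - 2))^2 = 400.
Step 3. [(5*(x - 2))^2 = 400] 400 ≥ 0, LHS is (·)² — take ±√ ⇒ sqrt: 5*(x - 2) = 20 or -20.
Step 4. [5*(x - 2) = 20 or -20] divide by the outer 5. So div: x - 2 = 4 or -4.
Step 5. [x - 2 = 4 or -4] add 2: x sits inside (… - 2), so sub: x = 6 or -2.

Answer: x ∈ {-2, 6}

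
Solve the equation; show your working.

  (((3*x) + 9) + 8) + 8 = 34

Step 1. [(((3*x) + 9) + 8) + 8 = 34] the outer +8 inverts by subtracting 8, so sub: ((3*x) + 9) + 8 = 26.
Step 2. [((3*x) + 9) + 8 = 26] the outer +8 inverts by subtracting 8. So sub: (3*x) + 9 = 18.
Step 3. [(3*x) + 9 = 18] 3 divides every term; factor it out. So factor: x + 3 = 6.
Step 4. [x + 3 = 6] +3 is outermost — subtract 3 both sides ⇒ sub: x = 3.

Answer: x ∈ {3}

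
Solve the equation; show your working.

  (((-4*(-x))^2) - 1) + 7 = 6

Step 1. [(((-4*(-x))^2) - 1) + 7 = 6] 7 comes off first (subtract 7), so sub: ((-4*(-x))^2) - 1 = -1.
Step 2. [((-4*(-x))^2) - 1 = -1] peel the -1: add 1 from each side ⇒ sub: (-4*(-x))^2 = 0.
Step 3. [(-4*(-x))^2 = 0] 0 ≥ 0, LHS is (·)² — take ±√. So sqrt: -4*(-x) = 0.
Step 4. [-4*(-x) = 0] -4·(inner) — divide through by -4 ⇒ div: -x = 0.
Step 5. [-x = 0] leading − — multiply by −1, so neg: x = 0.

Answer: x ∈ {0}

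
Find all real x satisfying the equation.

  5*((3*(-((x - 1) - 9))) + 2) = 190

Step 1. [5*((3*(-((x - 1) - 9))) + 2) = 190] 5·(inner) — divide through by 5 ⇒ div: (3*(-((x - 1) - 9))) + 2 = 38.
Step 2. [(3*(-((x - 1) - 9))) + 2 = 38] peel the +2: subtract 2 from each side ⇒ sub: 3*(-((x - 1) - 9)) = 36.
Step 3. [3*(-((x - 1) - 9)) = 36] 3 out front; divide by 3. So div: -((x - 1) - 9) = 12.
Step 4. [-((x - 1) - 9) = 12] LHS negated; negate both sides, so neg: (x - 1) - 9 = -12.
Step 5. [(x - 1) - 9 = -12] add 9: x sits inside (… - 9). So sub: x - 1 = -3.
Step 6. [x - 1 = -3] -1 is outermost — add 1 both sides. So sub: x = -2.

Answer: x ∈ {-2}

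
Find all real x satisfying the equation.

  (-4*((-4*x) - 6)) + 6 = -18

Step 1. [(-4*((-4*x) - 6)) + 6 = -18] +6 is outermost — subtract 6 both sides, so sub: -4*((-4*x) - 6) = -24.
Step 2. [-4*((-4*x) - 6) = -24] -4·(inner) — divide through by -4. So div: (-4*x) - 6 = 6.
Step 3. [(-4*x) - 6 = 6] the outer -6 inverts by adding 6 ⇒ sub: -4*x = 12.
Step 4. [-4*x = 12] -4 out front; divide by -4, so div: x = -3.

Answer: x ∈ {-3}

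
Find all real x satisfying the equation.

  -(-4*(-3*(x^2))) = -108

Step 1. [-(-4*(-3*(x^2))) = -108] leading − — multiply by −1 ⇒ neg: -4*(-3*(x^2)) = 108.
Step 2. [-4*(-3*(x^2)) = 108] -4 out front; divide by -4, so div: -3*(x^2) = -27.
Step 3. [-3*(x^2) = -27] -3·(inner) — divide through by -3, so div: x^2 = 9.
Step 4. [x^2 = 9] LHS squared, RHS 9 ≥ 0: apply √ (±), so sqrt: x = 3 or -3.

Answer: x ∈ {-3, 3}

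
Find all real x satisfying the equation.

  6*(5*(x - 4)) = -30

Step 1. [6*(5*(x - 4)) = -30] leading coefficient 6: divide by 6. So div: 5*(x - 4) = -5.
Step 2. [5*(x - 4) = -5] 5·(inner) — divide through by 5 ⇒ div: x - 4 = -1.
Step 3. [x - 4 = -1] peel the -4: add 4 from each side ⇒ sub: x = 3.

Answer: x ∈ {3}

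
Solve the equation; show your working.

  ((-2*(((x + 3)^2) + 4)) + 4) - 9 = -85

Step 1. [((-2*(((x + 3)^2) + 4)) + 4) - 9 = -85] 9 comes off first (add 9), so sub: (-2*(((x + 3)^2) + 4)) + 4 = -76.
Step 2. [(-2*(((x + 3)^2) + 4)) + 4 = -76] +4 is outermost — subtract 4 both sides, so sub: -2*(((x + 3)^2) + 4) = -80.
Step 3. [-2*(((x + 3)^2) + 4) = -80] -2·(inner) — divide through by -2 ⇒ div: ((x + 3)^2) + 4 = 40.
Step 4. [((x + 3)^2) + 4 = 40] 4 comes off first (subtract 4) ⇒ sub: (x + 3)^2 = 36.
Step 5. [(x + 3)^2 = 36] LHS squared, RHS 36 ≥ 0: apply √ (±). So sqrt: x + 3 = 6 or -6.
Step 6. [x + 3 = 6 or -6] +3 is outermost — subtract 3 both sides ⇒ sub: x = 3 or -9.

Answer: x ∈ {-9, 3}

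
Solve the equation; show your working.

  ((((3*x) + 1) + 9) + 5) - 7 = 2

Step 1. [((((3*x) + 1) + 9) + 5) - 7 = 2] 7 comes off first (add 7). So sub: (((3*x) + 1) + 9) + 5 = 9.
Step 2. [(((3*x) + 1) + 9) + 5 = 9] the outer +5 inverts by subtracting 5. So sub: ((3*x) + 1) + 9 = 4.
Step 3. [((3*x) + 1) + 9 = 4] the outer +9 inverts by subtracting 9. So sub: (3*x) + 1 = -5.
Step 4. [(3*x) + 1 = -5] peel the +1: subtract 1 from each side ⇒ sub: 3*x = -6.
Step 5. [3*x = -6] leading coefficient 3: divide by 3. So div: x = -2.

Answer: x ∈ {-2}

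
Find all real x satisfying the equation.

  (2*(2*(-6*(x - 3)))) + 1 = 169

Step 1. [(2*(2*(-6*(x - 3)))) + 1 = 169] 1 comes off first (subtract 1) ⇒ sub: 2*(2*(-6*(x - 3))) = 168.
Step 2. [2*(2*(-6*(x - 3))) = 168] 2·(inner) — divide through by 2. So div: 2*(-6*(x - 3)) = 84.
Step 3. [2*(-6*(x - 3)) = 84] 2 out front; divide by 2 ⇒ div: -6*(x - 3) = 42.
Step 4. [-6*(x - 3) = 42] -6·(inner) — divide through by -6, so div: x - 3 = -7.
Step 5. [x - 3 = -7] add 3: x sits inside (… - 3) ⇒ sub: x = -4.

Answer: x ∈ {-4}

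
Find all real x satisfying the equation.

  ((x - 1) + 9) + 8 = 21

Step 1. [((x - 1) + 9) + 8 = 21] 8 comes off first (subtract 8), so sub: (x - 1) + 9 = 13.
Step 2. [(x - 1) + 9 = 13] subtract 9: x sits inside (… + 9) ⇒ sub: x - 1 = 4.
Step 3. [x - 1 = 4] add 1: x sits inside (… - 1). So sub: x = 5.

Answer: x ∈ {5}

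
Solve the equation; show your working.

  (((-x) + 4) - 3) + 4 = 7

Step 1. [(((-x) + 4) - 3) + 4 = 7] the outer +4 inverts by subtracting 4, so sub: ((-x) + 4) - 3 = 3.
Step 2. [((-x) + 4) - 3 = 3] peel the -3: add 3 from each side ⇒ sub: (-x) + 4 = 6.
Step 3. [(-x) + 4 = 6] the outer +4 inverts by subtracting 4, so sub: -x = 2.
Step 4. [-x = 2] LHS negated; negate both sides ⇒ neg: x = -2.

Answer: x ∈ {-2}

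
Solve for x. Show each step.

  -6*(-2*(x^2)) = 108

Step 1. [-6*(-2*(x^2)) = 108] -6 out front; divide by -6 ⇒ div: -2*(x^2) = -18.
Step 2. [-2*(x^2) = -18] -2·(inner) — divide through by -2, so div: x^2 = 9.
Step 3. [x^2 = 9] LHS squared, RHS 9 ≥ 0: apply √ (±). So sqrt: x = 3 or -3.

Answer: x ∈ {-3, 3}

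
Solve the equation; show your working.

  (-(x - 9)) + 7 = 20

Step 1. [(-(x - 9)) + 7 = 20] +7 is outermost — subtract 7 both sides, so sub: -(x - 9) = 13.
Step 2. [-(x - 9) = 13] flip signs both sides ⇒ neg: x - 9 = -13.
Step 3. [x - 9 = -13] 9 comes off first (add 9) ⇒ sub: x = -4.

Answer: x ∈ {-4}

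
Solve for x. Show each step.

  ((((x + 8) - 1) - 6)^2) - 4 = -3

Step 1. [((((x + 8) - 1) - 6)^2) - 4 = -3] 4 comes off first (add 4) ⇒ sub: (((x + 8) - 1) - 6)^2 = 1.
Step 2. [(((x + 8) - 1) - 6)^2 = 1] √ both sides: 1 ≥ 0 gives two branches, so sqrt: ((x + 8) - 1) - 6 = 1 or -1.
Step 3. [((x + 8) - 1) - 6 = 1 or -1] peel the -6: add 6 from each side ⇒ sub: (x + 8) - 1 = 7 or 5.
Step 4. [(x + 8) - 1 = 7 or 5] -1 is outermost — add 1 both sides. So sub: x + 8 = 8 or 6.
Step 5. [x + 8 = 8 or 6] subtract 8: x sits inside (… + 8) ⇒ sub: x = 0 or -2.

Answer: x ∈ {-2, 0}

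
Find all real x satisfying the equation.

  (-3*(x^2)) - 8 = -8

Step 1. [(-3*(x^2)) - 8 = -8] -8 is outermost — add 8 both sides. So sub: -3*(x^2) = 0.
Step 2. [-3*(x^2) = 0] -3·(inner) — divide through by -3 ⇒ div: x^2 = 0.
Step 3. [x^2 = 0] LHS squared, RHS 0 ≥ 0: apply √ (±). So sqrt: x = 0.

Answer: x ∈ {0}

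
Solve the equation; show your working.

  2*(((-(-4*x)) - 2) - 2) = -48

Step 1. [2*(((-(-4*x)) - 2) - 2) = -48] LHS = 2·(…); ÷2 both sides. So div: ((-(-4*x)) - 2) - 2 = -24.
Step 2. [((-(-4*x)) - 2) - 2 = -24] add 2: x sits inside (… - 2). So sub: (-(-4*x)) - 2 = -22.
Step 3. [(-(-4*x)) - 2 = -22] 2 comes off first (add 2) ⇒ sub: -(-4*x) = -20.
Step 4. [-(-4*x) = -20] LHS negated; negate both sides ⇒ neg: -4*x = 20.
Step 5. [-4*x = 20] -4 out front; divide by -4, so div: x = -5.

Answer: x ∈ {-5}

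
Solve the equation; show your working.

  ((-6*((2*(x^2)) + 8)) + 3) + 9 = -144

Step 1. [((-6*((2*(x^2)) + 8)) + 3) + 9 = -144] 9 comes off first (subtract 9) ⇒ sub: (-6*((2*(x^2)) + 8)) + 3 = -153.
Step 2. [(-6*((2*(x^2)) + 8)) + 3 = -153] peel the +3: subtract 3 from each side. So sub: -6*((2*(x^2)) + 8) = -156.
Step 3. [-6*((2*(x^2)) + 8) = -156] LHS = -6·(…); ÷-6 both sides, so div: (2*(x^2)) + 8 = 26.
Step 4. [(2*(x^2)) + 8 = 26] peel the +8: subtract 8 from each side. So sub: 2*(x^2) = 18.
Step 5. [2*(x^2) = 18] 2 out front; divide by 2. So div: x^2 = 9.
Step 6. [x^2 = 9] LHS squared, RHS 9 ≥ 0: apply √ (±). So sqrt: x = 3 or -3.

Answer: x ∈ {-3, 3}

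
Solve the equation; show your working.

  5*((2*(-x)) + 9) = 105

Step 1. [5*((2*(-x)) + 9) = 105] divide by the outer 5, so div: (2*(-x)) + 9 = 21.
Step 2. [(2*(-x)) + 9 = 21] peel the +9: subtract 9 from each side. So sub: 2*(-x) = 12.
Step 3. [2*(-x) = 12] 2 out front; divide by 2. So div: -x = 6.
Step 4. [-x = 6] LHS negated; negate both sides. So neg: x = -6.

Answer: x ∈ {-6}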